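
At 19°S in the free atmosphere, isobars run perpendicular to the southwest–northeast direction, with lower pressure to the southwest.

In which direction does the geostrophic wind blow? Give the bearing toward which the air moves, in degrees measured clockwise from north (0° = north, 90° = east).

135°

The pressure-gradient force points toward the southwest (bearing 225°).
Geostrophic balance: in the Southern Hemisphere the Coriolis force deflects motion to the left, so the geostrophic wind blows 90° to the left of the pressure-gradient force (low pressure on the right).
Rotating 225° by 90° counterclockwise gives 135° — the wind blows toward the southeast.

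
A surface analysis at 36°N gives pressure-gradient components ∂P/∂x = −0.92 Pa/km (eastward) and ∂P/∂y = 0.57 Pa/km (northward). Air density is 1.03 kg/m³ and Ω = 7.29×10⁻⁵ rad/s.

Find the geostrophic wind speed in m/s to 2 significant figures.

Coriolis parameter at 36°N:
f = 2Ω sin φ = 2 × 7.29×10⁻⁵ × sin 36° = 8.57×10⁻⁵ s⁻¹
Component geostrophic relations (x east, y north):
u_g = −(1/(fρ)) ∂P/∂y,  v_g = (1/(fρ)) ∂P/∂x
u_g = −(0.57×10⁻³)/(8.57×10⁻⁵ × 1.03) = −6.46 m/s;  v_g = (−0.92×10⁻³)/(8.57×10⁻⁵ × 1.03) = −10.4 m/s
|V_g| = √(u_g² + v_g²) = 12.3 m/s

12 m/s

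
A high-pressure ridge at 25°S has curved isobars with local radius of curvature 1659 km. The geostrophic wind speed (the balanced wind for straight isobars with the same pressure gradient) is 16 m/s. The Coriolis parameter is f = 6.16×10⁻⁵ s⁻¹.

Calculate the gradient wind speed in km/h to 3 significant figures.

71.5 km/h

Around a high, pressure-gradient force acts outward with centrifugal, so Coriolis balances both:
fV = (1/ρ)|∂P/∂n| + V²/R  →  V² − fR·V + fR·V_g = 0
With fR = 6.16×10⁻⁵ × 1659×10³ m = 102 m/s:
V = [fR − √((fR)² − 4 fR V_g)]/2 = [102 − √(102² − 4×102×16)]/2 = 19.9 m/s
Supergeostrophic (V > V_g = 16 m/s), as expected around a high.
Converting: 19.9 m/s × 3.6 = 71.5 km/h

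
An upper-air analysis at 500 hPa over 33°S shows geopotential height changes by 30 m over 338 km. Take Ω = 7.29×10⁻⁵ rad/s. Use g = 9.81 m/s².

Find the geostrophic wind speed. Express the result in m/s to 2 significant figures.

11 m/s

Coriolis parameter at 33°S:
f = 2Ω sin φ = 2 × 7.29×10⁻⁵ × sin 33° = 7.94×10⁻⁵ s⁻¹
Height gradient: |∂Z/∂n| = 30 m / 338000 m = 8.88×10⁻⁵
On a pressure surface, geostrophic balance gives V_g = (g/f)|∂Z/∂n|:
V_g = 9.81 × 8.88×10⁻⁵ / 7.94×10⁻⁵ = 11.0 m/s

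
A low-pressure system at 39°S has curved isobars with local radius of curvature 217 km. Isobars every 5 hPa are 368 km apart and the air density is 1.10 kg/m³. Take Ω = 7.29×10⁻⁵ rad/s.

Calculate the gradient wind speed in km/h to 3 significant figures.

33.1 km/h

Coriolis parameter at 39°S:
f = 2Ω sin φ = 2 × 7.29×10⁻⁵ × sin 39° = 9.18×10⁻⁵ s⁻¹
Pressure gradient: |∂P/∂n| = 500 Pa / 368000 m = 1.36×10⁻³ Pa/m
Geostrophic speed: V_g = |∂P/∂n|/(fρ) = 1.36×10⁻³/(9.18×10⁻⁵ × 1.10) = 13.5 m/s
Around a low, centrifugal force acts outward with Coriolis, so pressure-gradient force balances both:
(1/ρ)|∂P/∂n| = fV + V²/R  →  V² + fR·V − fR·V_g = 0
With fR = 9.18×10⁻⁵ × 217×10³ m = 19.9 m/s:
V = [−fR + √((fR)² + 4 fR V_g)]/2 = [−19.9 + √(19.9² + 4×19.9×13.5)]/2 = 9.21 m/s
Subgeostrophic (V < V_g = 13.5 m/s), as expected around a low.
Converting: 9.21 m/s × 3.6 = 33.1 km/h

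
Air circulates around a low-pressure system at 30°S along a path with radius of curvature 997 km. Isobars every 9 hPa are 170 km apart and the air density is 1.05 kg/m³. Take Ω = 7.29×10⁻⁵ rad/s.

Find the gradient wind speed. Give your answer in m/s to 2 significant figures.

Coriolis parameter at 30°S:
f = 2Ω sin φ = 2 × 7.29×10⁻⁵ × sin 30° = 7.29×10⁻⁵ s⁻¹
Pressure gradient: |∂P/∂n| = 900 Pa / 170000 m = 5.29×10⁻³ Pa/m
Geostrophic speed: V_g = |∂P/∂n|/(fρ) = 5.29×10⁻³/(7.29×10⁻⁵ × 1.05) = 69.2 m/s
Around a low, centrifugal force acts outward with Coriolis, so pressure-gradient force balances both:
(1/ρ)|∂P/∂n| = fV + V²/R  →  V² + fR·V − fR·V_g = 0
With fR = 7.29×10⁻⁵ × 997×10³ m = 72.7 m/s:
V = [−fR + √((fR)² + 4 fR V_g)]/2 = [−72.7 + √(72.7² + 4×72.7×69.2)]/2 = 43.3 m/s
Subgeostrophic (V < V_g = 69.2 m/s), as expected around a low.

43 m/s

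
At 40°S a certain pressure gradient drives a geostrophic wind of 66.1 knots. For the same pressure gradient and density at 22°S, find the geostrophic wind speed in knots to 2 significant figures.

110 knots

With the same pressure gradient and density, V_g ∝ 1/f ∝ 1/sin φ.
V₂ = V₁ · sin φ₁ / sin φ₂ = 66.1 × sin 40° / sin 22°
V₂ = 66.1 × 0.6428/0.3746 = 110 knots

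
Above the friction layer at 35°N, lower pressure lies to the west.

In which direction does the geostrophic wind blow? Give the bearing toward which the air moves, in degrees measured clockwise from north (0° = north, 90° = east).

The pressure-gradient force points toward the west (bearing 270°).
Geostrophic balance: in the Northern Hemisphere the Coriolis force deflects motion to the right, so the geostrophic wind blows 90° to the right of the pressure-gradient force (low pressure on the left).
Rotating 270° by 90° clockwise gives 000° — the wind blows toward the north.

000°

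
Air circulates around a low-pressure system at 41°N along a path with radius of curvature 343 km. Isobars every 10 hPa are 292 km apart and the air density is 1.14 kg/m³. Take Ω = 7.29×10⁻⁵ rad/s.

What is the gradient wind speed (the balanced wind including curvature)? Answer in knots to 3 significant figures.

38.2 knots

Coriolis parameter at 41°N:
f = 2Ω sin φ = 2 × 7.29×10⁻⁵ × sin 41° = 9.57×10⁻⁵ s⁻¹
Pressure gradient: |∂P/∂n| = 1000 Pa / 292000 m = 3.42×10⁻³ Pa/m
Geostrophic speed: V_g = |∂P/∂n|/(fρ) = 3.42×10⁻³/(9.57×10⁻⁵ × 1.14) = 31.4 m/s
Around a low, centrifugal force acts outward with Coriolis, so pressure-gradient force balances both:
(1/ρ)|∂P/∂n| = fV + V²/R  →  V² + fR·V − fR·V_g = 0
With fR = 9.57×10⁻⁵ × 343×10³ m = 32.8 m/s:
V = [−fR + √((fR)² + 4 fR V_g)]/2 = [−32.8 + √(32.8² + 4×32.8×31.4)]/2 = 19.6 m/s
Subgeostrophic (V < V_g = 31.4 m/s), as expected around a low.
Converting: 19.6 m/s × 1.944 = 38.2 knots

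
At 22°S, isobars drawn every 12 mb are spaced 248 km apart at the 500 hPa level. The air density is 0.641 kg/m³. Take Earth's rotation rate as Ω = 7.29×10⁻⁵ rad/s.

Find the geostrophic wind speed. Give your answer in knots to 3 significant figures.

269 knots

Coriolis parameter at 22°S:
f = 2Ω sin φ = 2 × 7.29×10⁻⁵ × sin 22° = 5.46×10⁻⁵ s⁻¹
Pressure gradient: |∂P/∂n| = 1200 Pa / 248000 m = 4.84×10⁻³ Pa/m
Geostrophic balance (pressure-gradient force = Coriolis force):
V_g = (1/(fρ)) |∂P/∂n| = 4.84×10⁻³ / (5.46×10⁻⁵ × 0.641) = 138 m/s
Converting: 138 m/s × 1.944 = 269 knots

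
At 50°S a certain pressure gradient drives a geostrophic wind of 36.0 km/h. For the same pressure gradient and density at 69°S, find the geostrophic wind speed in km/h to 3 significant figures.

With the same pressure gradient and density, V_g ∝ 1/f ∝ 1/sin φ.
V₂ = V₁ · sin φ₁ / sin φ₂ = 36.0 × sin 50° / sin 69°
V₂ = 36.0 × 0.7660/0.9336 = 29.5 km/h

29.5 km/h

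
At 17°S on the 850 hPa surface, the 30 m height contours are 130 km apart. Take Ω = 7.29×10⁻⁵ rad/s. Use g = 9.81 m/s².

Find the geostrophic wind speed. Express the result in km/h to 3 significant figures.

191 km/h

Coriolis parameter at 17°S:
f = 2Ω sin φ = 2 × 7.29×10⁻⁵ × sin 17° = 4.26×10⁻⁵ s⁻¹
Height gradient: |∂Z/∂n| = 30 m / 130000 m = 2.31×10⁻⁴
On a pressure surface, geostrophic balance gives V_g = (g/f)|∂Z/∂n|:
V_g = 9.81 × 2.31×10⁻⁴ / 4.26×10⁻⁵ = 53.1 m/s
Converting: 53.1 m/s × 3.6 = 191 km/h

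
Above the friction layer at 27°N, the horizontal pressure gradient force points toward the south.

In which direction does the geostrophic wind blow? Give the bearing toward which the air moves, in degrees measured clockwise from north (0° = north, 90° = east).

270°

The pressure-gradient force points toward the south (bearing 180°).
Geostrophic balance: in the Northern Hemisphere the Coriolis force deflects motion to the right, so the geostrophic wind blows 90° to the right of the pressure-gradient force (low pressure on the left).
Rotating 180° by 90° clockwise gives 270° — the wind blows toward the west.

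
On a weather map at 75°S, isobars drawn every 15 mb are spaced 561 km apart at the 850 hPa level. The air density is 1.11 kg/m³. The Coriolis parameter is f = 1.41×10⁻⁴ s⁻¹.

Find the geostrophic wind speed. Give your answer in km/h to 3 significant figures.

Pressure gradient: |∂P/∂n| = 1500 Pa / 561000 m = 2.67×10⁻³ Pa/m
Geostrophic balance (pressure-gradient force = Coriolis force):
V_g = (1/(fρ)) |∂P/∂n| = 2.67×10⁻³ / (1.41×10⁻⁴ × 1.11) = 17.1 m/s
Converting: 17.1 m/s × 3.6 = 61.5 km/h

61.5 km/h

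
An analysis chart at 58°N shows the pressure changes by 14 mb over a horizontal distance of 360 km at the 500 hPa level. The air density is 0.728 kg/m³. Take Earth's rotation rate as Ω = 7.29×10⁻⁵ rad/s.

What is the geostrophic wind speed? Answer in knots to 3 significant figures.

84.0 knots

Coriolis parameter at 58°N:
f = 2Ω sin φ = 2 × 7.29×10⁻⁵ × sin 58° = 1.24×10⁻⁴ s⁻¹
Pressure gradient: |∂P/∂n| = 1400 Pa / 360000 m = 3.89×10⁻³ Pa/m
Geostrophic balance (pressure-gradient force = Coriolis force):
V_g = (1/(fρ)) |∂P/∂n| = 3.89×10⁻³ / (1.24×10⁻⁴ × 0.728) = 43.2 m/s
Converting: 43.2 m/s × 1.944 = 84.0 knots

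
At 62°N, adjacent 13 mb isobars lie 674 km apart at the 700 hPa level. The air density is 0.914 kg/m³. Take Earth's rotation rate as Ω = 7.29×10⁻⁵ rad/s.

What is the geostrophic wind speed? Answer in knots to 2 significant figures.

32 knots

Coriolis parameter at 62°N:
f = 2Ω sin φ = 2 × 7.29×10⁻⁵ × sin 62° = 1.29×10⁻⁴ s⁻¹
Pressure gradient: |∂P/∂n| = 1300 Pa / 674000 m = 1.93×10⁻³ Pa/m
Geostrophic balance (pressure-gradient force = Coriolis force):
V_g = (1/(fρ)) |∂P/∂n| = 1.93×10⁻³ / (1.29×10⁻⁴ × 0.914) = 16.4 m/s
Converting: 16.4 m/s × 1.944 = 32 knots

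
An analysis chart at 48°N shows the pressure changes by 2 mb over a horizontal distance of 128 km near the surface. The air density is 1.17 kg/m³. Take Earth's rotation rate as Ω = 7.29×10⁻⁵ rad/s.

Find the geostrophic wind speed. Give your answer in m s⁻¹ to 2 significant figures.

12 m s⁻¹

Coriolis parameter at 48°N:
f = 2Ω sin φ = 2 × 7.29×10⁻⁵ × sin 48° = 1.08×10⁻⁴ s⁻¹
Pressure gradient: |∂P/∂n| = 200 Pa / 128000 m = 1.56×10⁻³ Pa/m
Geostrophic balance (pressure-gradient force = Coriolis force):
V_g = (1/(fρ)) |∂P/∂n| = 1.56×10⁻³ / (1.08×10⁻⁴ × 1.17) = 12.3 m/s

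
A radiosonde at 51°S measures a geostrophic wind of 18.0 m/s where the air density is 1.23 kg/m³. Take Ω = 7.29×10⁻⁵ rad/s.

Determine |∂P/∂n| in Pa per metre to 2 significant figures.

2.5×10⁻³ Pa/m

Coriolis parameter at 51°S:
f = 2Ω sin φ = 2 × 7.29×10⁻⁵ × sin 51° = 1.13×10⁻⁴ s⁻¹
Geostrophic balance rearranged: |∂P/∂n| = f ρ V_g
|∂P/∂n| = 1.13×10⁻⁴ × 1.23 × 18.0 = 2.51×10⁻³ Pa/m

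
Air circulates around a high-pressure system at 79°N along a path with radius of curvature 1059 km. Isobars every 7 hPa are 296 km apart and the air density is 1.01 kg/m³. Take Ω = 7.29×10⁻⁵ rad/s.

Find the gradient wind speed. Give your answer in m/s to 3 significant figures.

Coriolis parameter at 79°N:
f = 2Ω sin φ = 2 × 7.29×10⁻⁵ × sin 79° = 1.43×10⁻⁴ s⁻¹
Pressure gradient: |∂P/∂n| = 700 Pa / 296000 m = 2.36×10⁻³ Pa/m
Geostrophic speed: V_g = |∂P/∂n|/(fρ) = 2.36×10⁻³/(1.43×10⁻⁴ × 1.01) = 16.4 m/s
Around a high, pressure-gradient force acts outward with centrifugal, so Coriolis balances both:
fV = (1/ρ)|∂P/∂n| + V²/R  →  V² − fR·V + fR·V_g = 0
With fR = 1.43×10⁻⁴ × 1059×10³ m = 152 m/s:
V = [fR − √((fR)² − 4 fR V_g)]/2 = [152 − √(152² − 4×152×16.4)]/2 = 18.7 m/s
Supergeostrophic (V > V_g = 16.4 m/s), as expected around a high.

18.7 m/s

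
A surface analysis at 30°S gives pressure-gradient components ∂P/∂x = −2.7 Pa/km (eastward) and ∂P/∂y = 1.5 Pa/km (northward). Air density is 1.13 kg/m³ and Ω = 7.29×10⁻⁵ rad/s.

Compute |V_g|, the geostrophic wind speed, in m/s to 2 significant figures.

37 m/s

Coriolis parameter at 30°S:
f = 2Ω sin φ = 2 × 7.29×10⁻⁵ × sin 30° = 7.29×10⁻⁵ s⁻¹
In the Southern Hemisphere f is negative: f = −7.29×10⁻⁵ s⁻¹.
Component geostrophic relations (x east, y north):
u_g = −(1/(fρ)) ∂P/∂y,  v_g = (1/(fρ)) ∂P/∂x
u_g = −(1.5×10⁻³)/(−7.29×10⁻⁵ × 1.13) = 18.2 m/s;  v_g = (−2.7×10⁻³)/(−7.29×10⁻⁵ × 1.13) = 32.8 m/s
|V_g| = √(u_g² + v_g²) = 37.5 m/s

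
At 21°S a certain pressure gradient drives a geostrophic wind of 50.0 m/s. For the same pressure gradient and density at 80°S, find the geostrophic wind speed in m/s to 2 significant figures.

With the same pressure gradient and density, V_g ∝ 1/f ∝ 1/sin φ.
V₂ = V₁ · sin φ₁ / sin φ₂ = 50.0 × sin 21° / sin 80°
V₂ = 50.0 × 0.3584/0.9848 = 18 m/s

18 m/s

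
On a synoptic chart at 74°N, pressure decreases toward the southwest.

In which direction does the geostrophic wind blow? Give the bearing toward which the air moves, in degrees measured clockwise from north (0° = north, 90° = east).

315°

The pressure-gradient force points toward the southwest (bearing 225°).
Geostrophic balance: in the Northern Hemisphere the Coriolis force deflects motion to the right, so the geostrophic wind blows 90° to the right of the pressure-gradient force (low pressure on the left).
Rotating 225° by 90° clockwise gives 315° — the wind blows toward the northwest.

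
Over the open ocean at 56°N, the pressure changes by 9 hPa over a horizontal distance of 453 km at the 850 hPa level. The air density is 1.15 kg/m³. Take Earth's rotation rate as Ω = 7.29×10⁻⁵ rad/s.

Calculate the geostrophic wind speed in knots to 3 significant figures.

Coriolis parameter at 56°N:
f = 2Ω sin φ = 2 × 7.29×10⁻⁵ × sin 56° = 1.21×10⁻⁴ s⁻¹
Pressure gradient: |∂P/∂n| = 900 Pa / 453000 m = 1.99×10⁻³ Pa/m
Geostrophic balance (pressure-gradient force = Coriolis force):
V_g = (1/(fρ)) |∂P/∂n| = 1.99×10⁻³ / (1.21×10⁻⁴ × 1.15) = 14.3 m/s
Converting: 14.3 m/s × 1.944 = 27.8 knots

27.8 knots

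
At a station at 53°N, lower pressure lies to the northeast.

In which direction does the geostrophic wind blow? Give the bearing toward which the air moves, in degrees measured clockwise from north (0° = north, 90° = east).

135°

The pressure-gradient force points toward the northeast (bearing 045°).
Geostrophic balance: in the Northern Hemisphere the Coriolis force deflects motion to the right, so the geostrophic wind blows 90° to the right of the pressure-gradient force (low pressure on the left).
Rotating 045° by 90° clockwise gives 135° — the wind blows toward the southeast.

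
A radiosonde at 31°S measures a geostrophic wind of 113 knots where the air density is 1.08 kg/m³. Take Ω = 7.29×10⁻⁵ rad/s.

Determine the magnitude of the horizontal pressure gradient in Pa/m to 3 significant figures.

Coriolis parameter at 31°S:
f = 2Ω sin φ = 2 × 7.29×10⁻⁵ × sin 31° = 7.51×10⁻⁵ s⁻¹
Wind speed in SI: 113 knots = 58.1 m/s
Geostrophic balance rearranged: |∂P/∂n| = f ρ V_g
|∂P/∂n| = 7.51×10⁻⁵ × 1.08 × 58.1 = 4.71×10⁻³ Pa/m

4.71×10⁻³ Pa/m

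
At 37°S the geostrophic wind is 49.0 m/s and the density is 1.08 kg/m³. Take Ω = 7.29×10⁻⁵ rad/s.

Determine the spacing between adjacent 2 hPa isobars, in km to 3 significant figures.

43.1 km

Coriolis parameter at 37°S:
f = 2Ω sin φ = 2 × 7.29×10⁻⁵ × sin 37° = 8.77×10⁻⁵ s⁻¹
Geostrophic balance rearranged: |∂P/∂n| = f ρ V_g
|∂P/∂n| = 8.77×10⁻⁵ × 1.08 × 49.0 = 4.64×10⁻³ Pa/m
Isobar spacing: Δn = ΔP/|∂P/∂n| = 200 Pa / 4.64×10⁻³ Pa/m = 43071 m ≈ 43.1 km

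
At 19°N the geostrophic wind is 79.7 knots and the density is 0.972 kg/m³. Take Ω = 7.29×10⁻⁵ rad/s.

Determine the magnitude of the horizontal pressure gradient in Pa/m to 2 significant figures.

Coriolis parameter at 19°N:
f = 2Ω sin φ = 2 × 7.29×10⁻⁵ × sin 19° = 4.75×10⁻⁵ s⁻¹
Wind speed in SI: 79.7 knots = 41.0 m/s
Geostrophic balance rearranged: |∂P/∂n| = f ρ V_g
|∂P/∂n| = 4.75×10⁻⁵ × 0.972 × 41.0 = 1.89×10⁻³ Pa/m

1.9×10⁻³ Pa/m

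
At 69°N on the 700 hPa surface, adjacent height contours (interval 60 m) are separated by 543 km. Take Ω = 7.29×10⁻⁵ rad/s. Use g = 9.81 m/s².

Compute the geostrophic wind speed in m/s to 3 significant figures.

7.96 m/s

Coriolis parameter at 69°N:
f = 2Ω sin φ = 2 × 7.29×10⁻⁵ × sin 69° = 1.36×10⁻⁴ s⁻¹
Height gradient: |∂Z/∂n| = 60 m / 543000 m = 1.10×10⁻⁴
On a pressure surface, geostrophic balance gives V_g = (g/f)|∂Z/∂n|:
V_g = 9.81 × 1.10×10⁻⁴ / 1.36×10⁻⁴ = 7.96 m/s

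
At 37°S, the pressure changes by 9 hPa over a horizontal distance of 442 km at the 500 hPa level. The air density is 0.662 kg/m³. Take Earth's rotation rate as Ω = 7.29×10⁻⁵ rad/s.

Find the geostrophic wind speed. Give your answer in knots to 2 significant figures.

Coriolis parameter at 37°S:
f = 2Ω sin φ = 2 × 7.29×10⁻⁵ × sin 37° = 8.77×10⁻⁵ s⁻¹
Pressure gradient: |∂P/∂n| = 900 Pa / 442000 m = 2.04×10⁻³ Pa/m
Geostrophic balance (pressure-gradient force = Coriolis force):
V_g = (1/(fρ)) |∂P/∂n| = 2.04×10⁻³ / (8.77×10⁻⁵ × 0.662) = 35.1 m/s
Converting: 35.1 m/s × 1.944 = 68 knots

68 knots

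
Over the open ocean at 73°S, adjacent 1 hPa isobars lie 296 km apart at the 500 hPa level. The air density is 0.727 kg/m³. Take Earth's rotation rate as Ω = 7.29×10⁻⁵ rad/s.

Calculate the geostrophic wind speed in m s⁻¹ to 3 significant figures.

Coriolis parameter at 73°S:
f = 2Ω sin φ = 2 × 7.29×10⁻⁵ × sin 73° = 1.39×10⁻⁴ s⁻¹
Pressure gradient: |∂P/∂n| = 100 Pa / 296000 m = 3.38×10⁻⁴ Pa/m
Geostrophic balance (pressure-gradient force = Coriolis force):
V_g = (1/(fρ)) |∂P/∂n| = 3.38×10⁻⁴ / (1.39×10⁻⁴ × 0.727) = 3.33 m/s

3.33 m s⁻¹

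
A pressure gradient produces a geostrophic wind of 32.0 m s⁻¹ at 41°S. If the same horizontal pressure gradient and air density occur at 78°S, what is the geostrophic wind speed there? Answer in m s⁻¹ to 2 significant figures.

21 m s⁻¹

With the same pressure gradient and density, V_g ∝ 1/f ∝ 1/sin φ.
V₂ = V₁ · sin φ₁ / sin φ₂ = 32.0 × sin 41° / sin 78°
V₂ = 32.0 × 0.6561/0.9781 = 21 m s⁻¹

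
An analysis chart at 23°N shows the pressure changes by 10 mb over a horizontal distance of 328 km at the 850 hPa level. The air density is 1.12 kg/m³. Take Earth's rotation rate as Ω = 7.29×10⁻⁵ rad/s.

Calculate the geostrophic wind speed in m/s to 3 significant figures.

Coriolis parameter at 23°N:
f = 2Ω sin φ = 2 × 7.29×10⁻⁵ × sin 23° = 5.70×10⁻⁵ s⁻¹
Pressure gradient: |∂P/∂n| = 1000 Pa / 328000 m = 3.05×10⁻³ Pa/m
Geostrophic balance (pressure-gradient force = Coriolis force):
V_g = (1/(fρ)) |∂P/∂n| = 3.05×10⁻³ / (5.70×10⁻⁵ × 1.12) = 47.8 m/s

47.8 m/s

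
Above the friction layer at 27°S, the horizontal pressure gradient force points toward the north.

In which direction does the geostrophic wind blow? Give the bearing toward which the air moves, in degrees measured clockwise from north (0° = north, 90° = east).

270°

The pressure-gradient force points toward the north (bearing 000°).
Geostrophic balance: in the Southern Hemisphere the Coriolis force deflects motion to the left, so the geostrophic wind blows 90° to the left of the pressure-gradient force (low pressure on the right).
Rotating 000° by 90° counterclockwise gives 270° — the wind blows toward the west.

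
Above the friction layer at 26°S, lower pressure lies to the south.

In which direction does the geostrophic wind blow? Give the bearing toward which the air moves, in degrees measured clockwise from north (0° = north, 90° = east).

090°

The pressure-gradient force points toward the south (bearing 180°).
Geostrophic balance: in the Southern Hemisphere the Coriolis force deflects motion to the left, so the geostrophic wind blows 90° to the left of the pressure-gradient force (low pressure on the right).
Rotating 180° by 90° counterclockwise gives 090° — the wind blows toward the east.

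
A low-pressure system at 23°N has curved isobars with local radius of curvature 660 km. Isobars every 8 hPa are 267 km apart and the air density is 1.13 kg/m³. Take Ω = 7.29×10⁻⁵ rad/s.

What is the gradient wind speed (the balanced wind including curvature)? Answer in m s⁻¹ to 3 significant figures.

Coriolis parameter at 23°N:
f = 2Ω sin φ = 2 × 7.29×10⁻⁵ × sin 23° = 5.70×10⁻⁵ s⁻¹
Pressure gradient: |∂P/∂n| = 800 Pa / 267000 m = 3.00×10⁻³ Pa/m
Geostrophic speed: V_g = |∂P/∂n|/(fρ) = 3.00×10⁻³/(5.70×10⁻⁵ × 1.13) = 46.5 m/s
Around a low, centrifugal force acts outward with Coriolis, so pressure-gradient force balances both:
(1/ρ)|∂P/∂n| = fV + V²/R  →  V² + fR·V − fR·V_g = 0
With fR = 5.70×10⁻⁵ × 660×10³ m = 37.6 m/s:
V = [−fR + √((fR)² + 4 fR V_g)]/2 = [−37.6 + √(37.6² + 4×37.6×46.5)]/2 = 27.1 m/s
Subgeostrophic (V < V_g = 46.5 m/s), as expected around a low.

27.1 m s⁻¹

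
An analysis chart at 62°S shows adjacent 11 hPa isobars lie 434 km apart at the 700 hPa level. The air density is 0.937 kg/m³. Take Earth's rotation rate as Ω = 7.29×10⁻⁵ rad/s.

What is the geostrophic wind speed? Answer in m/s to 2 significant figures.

21 m/s

Coriolis parameter at 62°S:
f = 2Ω sin φ = 2 × 7.29×10⁻⁵ × sin 62° = 1.29×10⁻⁴ s⁻¹
Pressure gradient: |∂P/∂n| = 1100 Pa / 434000 m = 2.53×10⁻³ Pa/m
Geostrophic balance (pressure-gradient force = Coriolis force):
V_g = (1/(fρ)) |∂P/∂n| = 2.53×10⁻³ / (1.29×10⁻⁴ × 0.937) = 21.0 m/s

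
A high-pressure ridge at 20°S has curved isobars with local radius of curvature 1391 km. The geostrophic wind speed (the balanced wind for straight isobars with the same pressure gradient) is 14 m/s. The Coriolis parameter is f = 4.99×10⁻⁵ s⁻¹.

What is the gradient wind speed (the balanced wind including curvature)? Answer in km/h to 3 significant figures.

70.0 km/h

Around a high, pressure-gradient force acts outward with centrifugal, so Coriolis balances both:
fV = (1/ρ)|∂P/∂n| + V²/R  →  V² − fR·V + fR·V_g = 0
With fR = 4.99×10⁻⁵ × 1391×10³ m = 69.4 m/s:
V = [fR − √((fR)² − 4 fR V_g)]/2 = [69.4 − √(69.4² − 4×69.4×14)]/2 = 19.5 m/s
Supergeostrophic (V > V_g = 14 m/s), as expected around a high.
Converting: 19.5 m/s × 3.6 = 70.0 km/h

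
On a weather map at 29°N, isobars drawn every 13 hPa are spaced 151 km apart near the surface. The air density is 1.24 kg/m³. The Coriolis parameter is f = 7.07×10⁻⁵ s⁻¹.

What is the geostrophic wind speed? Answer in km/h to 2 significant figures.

Pressure gradient: |∂P/∂n| = 1300 Pa / 151000 m = 8.61×10⁻³ Pa/m
Geostrophic balance (pressure-gradient force = Coriolis force):
V_g = (1/(fρ)) |∂P/∂n| = 8.61×10⁻³ / (7.07×10⁻⁵ × 1.24) = 98.2 m/s
Converting: 98.2 m/s × 3.6 = 350 km/h

350 km/h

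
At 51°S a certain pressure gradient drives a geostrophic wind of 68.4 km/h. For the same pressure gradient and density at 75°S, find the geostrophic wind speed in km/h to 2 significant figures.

With the same pressure gradient and density, V_g ∝ 1/f ∝ 1/sin φ.
V₂ = V₁ · sin φ₁ / sin φ₂ = 68.4 × sin 51° / sin 75°
V₂ = 68.4 × 0.7771/0.9659 = 55 km/h

55 km/h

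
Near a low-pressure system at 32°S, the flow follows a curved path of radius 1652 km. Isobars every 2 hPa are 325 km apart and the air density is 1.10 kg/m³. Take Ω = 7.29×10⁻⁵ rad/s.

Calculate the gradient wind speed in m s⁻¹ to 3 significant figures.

Coriolis parameter at 32°S:
f = 2Ω sin φ = 2 × 7.29×10⁻⁵ × sin 32° = 7.73×10⁻⁵ s⁻¹
Pressure gradient: |∂P/∂n| = 200 Pa / 325000 m = 6.15×10⁻⁴ Pa/m
Geostrophic speed: V_g = |∂P/∂n|/(fρ) = 6.15×10⁻⁴/(7.73×10⁻⁵ × 1.10) = 7.24 m/s
Around a low, centrifugal force acts outward with Coriolis, so pressure-gradient force balances both:
(1/ρ)|∂P/∂n| = fV + V²/R  →  V² + fR·V − fR·V_g = 0
With fR = 7.73×10⁻⁵ × 1652×10³ m = 128 m/s:
V = [−fR + √((fR)² + 4 fR V_g)]/2 = [−128 + √(128² + 4×128×7.24)]/2 = 6.87 m/s
Subgeostrophic (V < V_g = 7.24 m/s), as expected around a low.

6.87 m s⁻¹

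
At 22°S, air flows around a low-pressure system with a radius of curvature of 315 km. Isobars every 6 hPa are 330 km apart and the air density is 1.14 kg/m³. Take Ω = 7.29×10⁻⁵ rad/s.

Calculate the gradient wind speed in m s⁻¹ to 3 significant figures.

15.4 m s⁻¹

Coriolis parameter at 22°S:
f = 2Ω sin φ = 2 × 7.29×10⁻⁵ × sin 22° = 5.46×10⁻⁵ s⁻¹
Pressure gradient: |∂P/∂n| = 600 Pa / 330000 m = 1.82×10⁻³ Pa/m
Geostrophic speed: V_g = |∂P/∂n|/(fρ) = 1.82×10⁻³/(5.46×10⁻⁵ × 1.14) = 29.2 m/s
Around a low, centrifugal force acts outward with Coriolis, so pressure-gradient force balances both:
(1/ρ)|∂P/∂n| = fV + V²/R  →  V² + fR·V − fR·V_g = 0
With fR = 5.46×10⁻⁵ × 315×10³ m = 17.2 m/s:
V = [−fR + √((fR)² + 4 fR V_g)]/2 = [−17.2 + √(17.2² + 4×17.2×29.2)]/2 = 15.4 m/s
Subgeostrophic (V < V_g = 29.2 m/s), as expected around a low.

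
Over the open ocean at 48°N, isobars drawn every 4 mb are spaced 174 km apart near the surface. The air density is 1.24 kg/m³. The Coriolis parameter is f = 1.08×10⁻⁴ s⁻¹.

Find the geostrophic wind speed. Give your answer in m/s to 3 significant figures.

17.2 m/s

Pressure gradient: |∂P/∂n| = 400 Pa / 174000 m = 2.30×10⁻³ Pa/m
Geostrophic balance (pressure-gradient force = Coriolis force):
V_g = (1/(fρ)) |∂P/∂n| = 2.30×10⁻³ / (1.08×10⁻⁴ × 1.24) = 17.2 m/s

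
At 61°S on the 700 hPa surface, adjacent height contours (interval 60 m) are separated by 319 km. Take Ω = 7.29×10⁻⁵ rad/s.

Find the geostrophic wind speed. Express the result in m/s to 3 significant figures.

Coriolis parameter at 61°S:
f = 2Ω sin φ = 2 × 7.29×10⁻⁵ × sin 61° = 1.28×10⁻⁴ s⁻¹
Height gradient: |∂Z/∂n| = 60 m / 319000 m = 1.88×10⁻⁴
On a pressure surface, geostrophic balance gives V_g = (g/f)|∂Z/∂n|:
V_g = 9.81 × 1.88×10⁻⁴ / 1.28×10⁻⁴ = 14.5 m/s

14.5 m/s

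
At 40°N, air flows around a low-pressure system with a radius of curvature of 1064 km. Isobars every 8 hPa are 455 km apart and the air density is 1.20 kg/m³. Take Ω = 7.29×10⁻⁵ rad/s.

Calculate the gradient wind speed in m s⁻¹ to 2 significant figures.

Coriolis parameter at 40°N:
f = 2Ω sin φ = 2 × 7.29×10⁻⁵ × sin 40° = 9.37×10⁻⁵ s⁻¹
Pressure gradient: |∂P/∂n| = 800 Pa / 455000 m = 1.76×10⁻³ Pa/m
Geostrophic speed: V_g = |∂P/∂n|/(fρ) = 1.76×10⁻³/(9.37×10⁻⁵ × 1.20) = 15.6 m/s
Around a low, centrifugal force acts outward with Coriolis, so pressure-gradient force balances both:
(1/ρ)|∂P/∂n| = fV + V²/R  →  V² + fR·V − fR·V_g = 0
With fR = 9.37×10⁻⁵ × 1064×10³ m = 99.7 m/s:
V = [−fR + √((fR)² + 4 fR V_g)]/2 = [−99.7 + √(99.7² + 4×99.7×15.6)]/2 = 13.7 m/s
Subgeostrophic (V < V_g = 15.6 m/s), as expected around a low.

14 m s⁻¹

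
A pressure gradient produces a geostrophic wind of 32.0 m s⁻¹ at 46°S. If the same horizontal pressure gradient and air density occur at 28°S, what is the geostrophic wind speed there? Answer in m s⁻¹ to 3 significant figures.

49.0 m s⁻¹

With the same pressure gradient and density, V_g ∝ 1/f ∝ 1/sin φ.
V₂ = V₁ · sin φ₁ / sin φ₂ = 32.0 × sin 46° / sin 28°
V₂ = 32.0 × 0.7193/0.4695 = 49.0 m s⁻¹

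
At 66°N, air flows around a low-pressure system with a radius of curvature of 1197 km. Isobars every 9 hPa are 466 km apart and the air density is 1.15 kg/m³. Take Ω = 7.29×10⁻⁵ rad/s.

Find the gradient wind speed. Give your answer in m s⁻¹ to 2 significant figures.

12 m s⁻¹

Coriolis parameter at 66°N:
f = 2Ω sin φ = 2 × 7.29×10⁻⁵ × sin 66° = 1.33×10⁻⁴ s⁻¹
Pressure gradient: |∂P/∂n| = 900 Pa / 466000 m = 1.93×10⁻³ Pa/m
Geostrophic speed: V_g = |∂P/∂n|/(fρ) = 1.93×10⁻³/(1.33×10⁻⁴ × 1.15) = 12.6 m/s
Around a low, centrifugal force acts outward with Coriolis, so pressure-gradient force balances both:
(1/ρ)|∂P/∂n| = fV + V²/R  →  V² + fR·V − fR·V_g = 0
With fR = 1.33×10⁻⁴ × 1197×10³ m = 159 m/s:
V = [−fR + √((fR)² + 4 fR V_g)]/2 = [−159 + √(159² + 4×159×12.6)]/2 = 11.7 m/s
Subgeostrophic (V < V_g = 12.6 m/s), as expected around a low.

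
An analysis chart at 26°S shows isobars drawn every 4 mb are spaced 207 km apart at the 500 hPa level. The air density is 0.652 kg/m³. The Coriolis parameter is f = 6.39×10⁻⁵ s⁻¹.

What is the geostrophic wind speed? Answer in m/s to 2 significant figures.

46 m/s

Pressure gradient: |∂P/∂n| = 400 Pa / 207000 m = 1.93×10⁻³ Pa/m
Geostrophic balance (pressure-gradient force = Coriolis force):
V_g = (1/(fρ)) |∂P/∂n| = 1.93×10⁻³ / (6.39×10⁻⁵ × 0.652) = 46.4 m/s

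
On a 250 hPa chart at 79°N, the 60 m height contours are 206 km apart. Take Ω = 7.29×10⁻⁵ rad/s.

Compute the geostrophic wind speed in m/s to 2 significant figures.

Coriolis parameter at 79°N:
f = 2Ω sin φ = 2 × 7.29×10⁻⁵ × sin 79° = 1.43×10⁻⁴ s⁻¹
Height gradient: |∂Z/∂n| = 60 m / 206000 m = 2.91×10⁻⁴
On a pressure surface, geostrophic balance gives V_g = (g/f)|∂Z/∂n|:
V_g = 9.81 × 2.91×10⁻⁴ / 1.43×10⁻⁴ = 20.0 m/s

20 m/s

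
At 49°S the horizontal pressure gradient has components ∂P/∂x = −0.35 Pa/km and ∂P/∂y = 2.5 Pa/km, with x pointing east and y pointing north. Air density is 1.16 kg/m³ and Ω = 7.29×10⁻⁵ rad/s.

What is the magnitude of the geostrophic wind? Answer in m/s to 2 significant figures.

Coriolis parameter at 49°S:
f = 2Ω sin φ = 2 × 7.29×10⁻⁵ × sin 49° = 1.10×10⁻⁴ s⁻¹
In the Southern Hemisphere f is negative: f = −1.10×10⁻⁴ s⁻¹.
Component geostrophic relations (x east, y north):
u_g = −(1/(fρ)) ∂P/∂y,  v_g = (1/(fρ)) ∂P/∂x
u_g = −(2.5×10⁻³)/(−1.10×10⁻⁴ × 1.16) = 19.6 m/s;  v_g = (−0.35×10⁻³)/(−1.10×10⁻⁴ × 1.16) = 2.74 m/s
|V_g| = √(u_g² + v_g²) = 19.8 m/s

20 m/s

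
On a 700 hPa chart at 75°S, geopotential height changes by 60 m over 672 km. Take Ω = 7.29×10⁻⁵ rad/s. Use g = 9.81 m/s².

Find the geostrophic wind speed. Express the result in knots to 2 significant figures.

Coriolis parameter at 75°S:
f = 2Ω sin φ = 2 × 7.29×10⁻⁵ × sin 75° = 1.41×10⁻⁴ s⁻¹
Height gradient: |∂Z/∂n| = 60 m / 672000 m = 8.93×10⁻⁵
On a pressure surface, geostrophic balance gives V_g = (g/f)|∂Z/∂n|:
V_g = 9.81 × 8.93×10⁻⁵ / 1.41×10⁻⁴ = 6.22 m/s
Converting: 6.22 m/s × 1.944 = 12 knots

12 knots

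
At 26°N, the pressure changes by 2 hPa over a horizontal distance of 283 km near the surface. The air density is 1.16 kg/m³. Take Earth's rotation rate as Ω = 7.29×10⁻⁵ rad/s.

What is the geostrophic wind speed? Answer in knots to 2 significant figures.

19 knots

Coriolis parameter at 26°N:
f = 2Ω sin φ = 2 × 7.29×10⁻⁵ × sin 26° = 6.39×10⁻⁵ s⁻¹
Pressure gradient: |∂P/∂n| = 200 Pa / 283000 m = 7.07×10⁻⁴ Pa/m
Geostrophic balance (pressure-gradient force = Coriolis force):
V_g = (1/(fρ)) |∂P/∂n| = 7.07×10⁻⁴ / (6.39×10⁻⁵ × 1.16) = 9.53 m/s
Converting: 9.53 m/s × 1.944 = 19 knots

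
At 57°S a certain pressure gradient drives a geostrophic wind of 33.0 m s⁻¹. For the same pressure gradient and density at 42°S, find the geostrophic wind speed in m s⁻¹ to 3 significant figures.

With the same pressure gradient and density, V_g ∝ 1/f ∝ 1/sin φ.
V₂ = V₁ · sin φ₁ / sin φ₂ = 33.0 × sin 57° / sin 42°
V₂ = 33.0 × 0.8387/0.6691 = 41.4 m s⁻¹

41.4 m s⁻¹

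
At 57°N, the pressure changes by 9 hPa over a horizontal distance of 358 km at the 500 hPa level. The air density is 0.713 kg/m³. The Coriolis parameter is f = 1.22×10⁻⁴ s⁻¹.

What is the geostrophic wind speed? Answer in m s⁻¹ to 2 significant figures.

29 m s⁻¹

Pressure gradient: |∂P/∂n| = 900 Pa / 358000 m = 2.51×10⁻³ Pa/m
Geostrophic balance (pressure-gradient force = Coriolis force):
V_g = (1/(fρ)) |∂P/∂n| = 2.51×10⁻³ / (1.22×10⁻⁴ × 0.713) = 28.9 m/s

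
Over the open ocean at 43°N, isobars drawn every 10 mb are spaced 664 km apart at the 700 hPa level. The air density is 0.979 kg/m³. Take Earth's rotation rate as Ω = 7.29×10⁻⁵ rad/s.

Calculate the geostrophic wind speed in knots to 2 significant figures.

Coriolis parameter at 43°N:
f = 2Ω sin φ = 2 × 7.29×10⁻⁵ × sin 43° = 9.94×10⁻⁵ s⁻¹
Pressure gradient: |∂P/∂n| = 1000 Pa / 664000 m = 1.51×10⁻³ Pa/m
Geostrophic balance (pressure-gradient force = Coriolis force):
V_g = (1/(fρ)) |∂P/∂n| = 1.51×10⁻³ / (9.94×10⁻⁵ × 0.979) = 15.5 m/s
Converting: 15.5 m/s × 1.944 = 30 knots

30 knots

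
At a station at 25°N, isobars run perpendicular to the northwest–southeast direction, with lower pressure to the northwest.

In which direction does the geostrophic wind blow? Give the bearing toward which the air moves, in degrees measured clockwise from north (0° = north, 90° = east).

The pressure-gradient force points toward the northwest (bearing 315°).
Geostrophic balance: in the Northern Hemisphere the Coriolis force deflects motion to the right, so the geostrophic wind blows 90° to the right of the pressure-gradient force (low pressure on the left).
Rotating 315° by 90° clockwise gives 045° — the wind blows toward the northeast.

045°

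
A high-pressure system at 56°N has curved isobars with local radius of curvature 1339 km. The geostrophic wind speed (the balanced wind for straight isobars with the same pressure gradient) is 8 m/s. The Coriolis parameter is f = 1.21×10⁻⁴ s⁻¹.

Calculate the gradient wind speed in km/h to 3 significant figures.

Around a high, pressure-gradient force acts outward with centrifugal, so Coriolis balances both:
fV = (1/ρ)|∂P/∂n| + V²/R  →  V² − fR·V + fR·V_g = 0
With fR = 1.21×10⁻⁴ × 1339×10³ m = 162 m/s:
V = [fR − √((fR)² − 4 fR V_g)]/2 = [162 − √(162² − 4×162×8)]/2 = 8.44 m/s
Supergeostrophic (V > V_g = 8 m/s), as expected around a high.
Converting: 8.44 m/s × 3.6 = 30.4 km/h

30.4 km/h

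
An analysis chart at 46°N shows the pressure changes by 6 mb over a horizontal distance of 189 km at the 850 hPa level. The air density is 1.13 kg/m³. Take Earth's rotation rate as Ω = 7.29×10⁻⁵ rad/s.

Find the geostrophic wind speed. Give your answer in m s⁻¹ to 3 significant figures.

Coriolis parameter at 46°N:
f = 2Ω sin φ = 2 × 7.29×10⁻⁵ × sin 46° = 1.05×10⁻⁴ s⁻¹
Pressure gradient: |∂P/∂n| = 600 Pa / 189000 m = 3.17×10⁻³ Pa/m
Geostrophic balance (pressure-gradient force = Coriolis force):
V_g = (1/(fρ)) |∂P/∂n| = 3.17×10⁻³ / (1.05×10⁻⁴ × 1.13) = 26.8 m/s

26.8 m s⁻¹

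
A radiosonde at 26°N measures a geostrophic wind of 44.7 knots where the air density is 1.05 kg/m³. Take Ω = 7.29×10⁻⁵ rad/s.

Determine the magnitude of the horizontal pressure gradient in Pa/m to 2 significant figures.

Coriolis parameter at 26°N:
f = 2Ω sin φ = 2 × 7.29×10⁻⁵ × sin 26° = 6.39×10⁻⁵ s⁻¹
Wind speed in SI: 44.7 knots = 23.0 m/s
Geostrophic balance rearranged: |∂P/∂n| = f ρ V_g
|∂P/∂n| = 6.39×10⁻⁵ × 1.05 × 23.0 = 1.54×10⁻³ Pa/m

1.5×10⁻³ Pa/m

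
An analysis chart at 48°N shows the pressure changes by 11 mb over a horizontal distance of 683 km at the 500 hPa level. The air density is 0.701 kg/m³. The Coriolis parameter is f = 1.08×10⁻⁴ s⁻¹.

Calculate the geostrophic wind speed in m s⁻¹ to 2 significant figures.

21 m s⁻¹

Pressure gradient: |∂P/∂n| = 1100 Pa / 683000 m = 1.61×10⁻³ Pa/m
Geostrophic balance (pressure-gradient force = Coriolis force):
V_g = (1/(fρ)) |∂P/∂n| = 1.61×10⁻³ / (1.08×10⁻⁴ × 0.701) = 21.3 m/s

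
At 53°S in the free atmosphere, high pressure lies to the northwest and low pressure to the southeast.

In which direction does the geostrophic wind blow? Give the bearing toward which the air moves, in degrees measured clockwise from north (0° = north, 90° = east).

045°

The pressure-gradient force points toward the southeast (bearing 135°).
Geostrophic balance: in the Southern Hemisphere the Coriolis force deflects motion to the left, so the geostrophic wind blows 90° to the left of the pressure-gradient force (low pressure on the right).
Rotating 135° by 90° counterclockwise gives 045° — the wind blows toward the northeast.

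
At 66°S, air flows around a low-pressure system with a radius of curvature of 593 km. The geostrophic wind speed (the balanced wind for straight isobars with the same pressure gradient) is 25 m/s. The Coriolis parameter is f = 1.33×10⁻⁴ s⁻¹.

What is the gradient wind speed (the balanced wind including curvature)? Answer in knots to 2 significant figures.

39 knots

Around a low, centrifugal force acts outward with Coriolis, so pressure-gradient force balances both:
(1/ρ)|∂P/∂n| = fV + V²/R  →  V² + fR·V − fR·V_g = 0
With fR = 1.33×10⁻⁴ × 593×10³ m = 78.9 m/s:
V = [−fR + √((fR)² + 4 fR V_g)]/2 = [−78.9 + √(78.9² + 4×78.9×25)]/2 = 20 m/s
Subgeostrophic (V < V_g = 25 m/s), as expected around a low.
Converting: 20 m/s × 1.944 = 39 knots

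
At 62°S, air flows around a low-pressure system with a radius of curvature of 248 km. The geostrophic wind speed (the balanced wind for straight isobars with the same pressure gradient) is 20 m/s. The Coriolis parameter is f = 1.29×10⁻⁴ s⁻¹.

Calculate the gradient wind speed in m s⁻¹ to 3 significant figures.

Around a low, centrifugal force acts outward with Coriolis, so pressure-gradient force balances both:
(1/ρ)|∂P/∂n| = fV + V²/R  →  V² + fR·V − fR·V_g = 0
With fR = 1.29×10⁻⁴ × 248×10³ m = 32.0 m/s:
V = [−fR + √((fR)² + 4 fR V_g)]/2 = [−32.0 + √(32.0² + 4×32.0×20)]/2 = 13.9 m/s
Subgeostrophic (V < V_g = 20 m/s), as expected around a low.

13.9 m s⁻¹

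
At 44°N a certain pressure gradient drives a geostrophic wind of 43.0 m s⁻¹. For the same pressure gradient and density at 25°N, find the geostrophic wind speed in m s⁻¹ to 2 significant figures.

71 m s⁻¹

With the same pressure gradient and density, V_g ∝ 1/f ∝ 1/sin φ.
V₂ = V₁ · sin φ₁ / sin φ₂ = 43.0 × sin 44° / sin 25°
V₂ = 43.0 × 0.6947/0.4226 = 71 m s⁻¹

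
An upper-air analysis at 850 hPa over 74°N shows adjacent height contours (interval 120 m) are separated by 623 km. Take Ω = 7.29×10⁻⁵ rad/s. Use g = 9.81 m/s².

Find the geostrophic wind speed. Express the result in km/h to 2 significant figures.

49 km/h

Coriolis parameter at 74°N:
f = 2Ω sin φ = 2 × 7.29×10⁻⁵ × sin 74° = 1.40×10⁻⁴ s⁻¹
Height gradient: |∂Z/∂n| = 120 m / 623000 m = 1.93×10⁻⁴
On a pressure surface, geostrophic balance gives V_g = (g/f)|∂Z/∂n|:
V_g = 9.81 × 1.93×10⁻⁴ / 1.40×10⁻⁴ = 13.5 m/s
Converting: 13.5 m/s × 3.6 = 49 km/h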